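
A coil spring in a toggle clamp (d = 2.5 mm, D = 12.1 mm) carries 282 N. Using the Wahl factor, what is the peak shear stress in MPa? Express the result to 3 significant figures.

Spring index C = D/d = 12.1/2.5 = 4.8400
K_W = (4C−1)/(4C−4) + 0.615/C = 18.360/15.360 + 0.1271 = 1.3224
τ₀ = 8FD/(πd³) = 8·282·12.1/(π·2.5³) = 27297.6/49.087 = 556.1 MPa
τ_max = K·τ₀ = 1.3224 × 556.1 = 735.38 MPa

735 MPa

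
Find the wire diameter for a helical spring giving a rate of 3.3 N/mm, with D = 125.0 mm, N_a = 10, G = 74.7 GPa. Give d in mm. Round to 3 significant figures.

9.11 mm

d = (8D³N_a·k / G)^(1/4) = (8·125.0³·10·3.3 / (74.7×10³))^0.25
  = (6902.6)^0.25 = 9.1149 mm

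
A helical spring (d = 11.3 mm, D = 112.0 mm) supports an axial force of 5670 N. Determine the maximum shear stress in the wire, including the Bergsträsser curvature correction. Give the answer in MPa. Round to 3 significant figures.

1270 MPa

Spring index C = D/d = 112.0/11.3 = 9.9115
K_B = (4C+2)/(4C−3) = 41.646/36.646 = 1.1364
τ₀ = 8FD/(πd³) = 8·5670·112.0/(π·11.3³) = 5.08032e+06/4533 = 1120.7 MPa
τ_max = K·τ₀ = 1.1364 × 1120.7 = 1273.7 MPa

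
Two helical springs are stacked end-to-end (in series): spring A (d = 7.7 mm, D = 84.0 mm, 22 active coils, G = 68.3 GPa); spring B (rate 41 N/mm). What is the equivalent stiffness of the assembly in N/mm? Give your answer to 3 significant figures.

k_A = Gd⁴/(8D³N_a) = (68.3×10³)(7.7⁴)/(8·84.0³·22) = 2.3016 N/mm
Series: 1/k_eq = 1/2.3016 + 1/41 = 0.45887; k_eq = 2.1793 N/mm

2.18 N/mm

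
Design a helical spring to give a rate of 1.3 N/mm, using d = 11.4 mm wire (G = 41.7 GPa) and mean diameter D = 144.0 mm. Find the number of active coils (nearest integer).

23

N_a = Gd⁴/(8D³k) = (41.7×10³ × 11.4⁴)/(8 × 144.0³ × 1.3)
    = 7.04296e+08 / 3.10542e+07 = 22.68 → 23 coils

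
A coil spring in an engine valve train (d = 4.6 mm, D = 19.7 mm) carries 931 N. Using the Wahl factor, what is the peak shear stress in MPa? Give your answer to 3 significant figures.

Spring index C = D/d = 19.7/4.6 = 4.2826
K_W = (4C−1)/(4C−4) + 0.615/C = 16.130/13.130 + 0.1436 = 1.3721
τ₀ = 8FD/(πd³) = 8·931·19.7/(π·4.6³) = 146726/305.79 = 479.82 MPa
τ_max = K·τ₀ = 1.3721 × 479.82 = 658.36 MPa

658 MPa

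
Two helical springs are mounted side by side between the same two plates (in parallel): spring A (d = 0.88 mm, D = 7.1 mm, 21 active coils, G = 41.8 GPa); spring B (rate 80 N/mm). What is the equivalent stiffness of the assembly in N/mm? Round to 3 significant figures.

k_A = Gd⁴/(8D³N_a) = (41.8×10³)(0.88⁴)/(8·7.1³·21) = 0.41689 N/mm
Parallel: k_eq = 0.41689 + 80 = 80.417 N/mm

80.4 N/mm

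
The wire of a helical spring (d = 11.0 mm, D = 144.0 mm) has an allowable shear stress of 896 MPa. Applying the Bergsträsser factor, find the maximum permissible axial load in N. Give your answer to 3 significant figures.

C = D/d = 144.0/11.0 = 13.0909
K_B = (4C+2)/(4C−3) = 54.364/49.364 = 1.1013
τ_max = K·8FD/(πd³) → F_max = τ_allow·πd³/(8DK)
F_max = 896·π·11.0³/(8·144.0·1.1013) = 3.7466e+06/1268.7 = 2953.1 N

2950 N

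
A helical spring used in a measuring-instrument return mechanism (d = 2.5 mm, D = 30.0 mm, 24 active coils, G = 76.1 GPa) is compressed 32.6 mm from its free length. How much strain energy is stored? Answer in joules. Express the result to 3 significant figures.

0.305 J

k = Gd⁴/(8D³N_a) = (76.1×10³)(2.5⁴)/(8·30.0³·24) = 0.57343 N/mm
U = ½kδ² = 0.5 × 0.57343 × 32.6² = 304.71 N·mm = 0.30471 J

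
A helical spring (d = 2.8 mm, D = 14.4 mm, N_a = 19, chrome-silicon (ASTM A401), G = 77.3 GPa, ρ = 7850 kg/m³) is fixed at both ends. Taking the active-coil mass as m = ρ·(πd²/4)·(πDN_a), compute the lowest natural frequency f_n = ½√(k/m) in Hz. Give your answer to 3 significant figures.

k = Gd⁴/(8D³N_a) = (77.3×10³)(2.8⁴)/(8·14.4³·19) = 10.468 N/mm = 10468 N/m
Wire length L = πDN_a = π·14.4·19 = 859.54 mm
m = ρ·(πd²/4)·L = 7850 × 6.1575×10⁻⁶ m² × 0.85954 m = 0.041547 kg
f_n = ½√(k/m) = 0.5·√(10468/0.041547) = 0.5·√(2.5196e+05) = 250.98 Hz

251 Hz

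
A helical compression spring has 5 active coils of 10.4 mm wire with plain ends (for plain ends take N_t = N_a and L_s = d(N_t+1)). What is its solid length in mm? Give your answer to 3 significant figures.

62.4 mm

plain ends: N_t = N_a = 5
L_s = d·(N_t+1) = 10.4 × 6 = 62.4 mm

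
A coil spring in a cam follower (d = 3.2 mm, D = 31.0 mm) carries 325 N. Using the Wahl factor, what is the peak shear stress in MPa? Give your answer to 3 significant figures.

900 MPa

Spring index C = D/d = 31.0/3.2 = 9.6875
K_W = (4C−1)/(4C−4) + 0.615/C = 37.750/34.750 + 0.0635 = 1.1498
τ₀ = 8FD/(πd³) = 8·325·31.0/(π·3.2³) = 80600/102.94 = 782.95 MPa
τ_max = K·τ₀ = 1.1498 × 782.95 = 900.25 MPa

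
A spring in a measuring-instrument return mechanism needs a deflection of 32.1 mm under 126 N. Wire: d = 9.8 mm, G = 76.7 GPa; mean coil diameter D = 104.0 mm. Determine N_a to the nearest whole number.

20

Required rate k = F/δ = 126/32.1 = 3.9252 N/mm
N_a = Gd⁴/(8D³k) = (76.7×10³ × 9.8⁴)/(8 × 104.0³ × 3.9252)
    = 7.07456e+08 / 3.53228e+07 = 20.03 → 20 coils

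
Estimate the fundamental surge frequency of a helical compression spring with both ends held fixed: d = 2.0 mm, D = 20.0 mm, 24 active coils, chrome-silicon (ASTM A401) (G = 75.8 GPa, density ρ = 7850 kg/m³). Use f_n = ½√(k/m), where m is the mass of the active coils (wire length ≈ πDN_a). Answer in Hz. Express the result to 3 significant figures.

k = Gd⁴/(8D³N_a) = (75.8×10³)(2.0⁴)/(8·20.0³·24) = 0.78958 N/mm = 789.58 N/m
Wire length L = πDN_a = π·20.0·24 = 1508 mm
m = ρ·(πd²/4)·L = 7850 × 3.1416×10⁻⁶ m² × 1.508 m = 0.037189 kg
f_n = ½√(k/m) = 0.5·√(789.58/0.037189) = 0.5·√(21232) = 72.856 Hz

72.9 Hz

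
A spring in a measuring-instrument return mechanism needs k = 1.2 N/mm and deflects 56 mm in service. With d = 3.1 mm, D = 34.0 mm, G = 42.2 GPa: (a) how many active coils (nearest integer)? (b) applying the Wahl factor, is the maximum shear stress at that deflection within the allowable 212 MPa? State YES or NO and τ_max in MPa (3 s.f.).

N_a = Gd⁴/(8D³k) = (42.2×10³)(3.1⁴)/(8·34.0³·1.2) = 10.33 → N_a = 10
Actual rate k = Gd⁴/(8D³·10) = 1.2395 N/mm
Working load F = kδ = 1.2395·56 = 69.41 N
C = 34.0/3.1 = 10.9677; K_W = (4C−1)/(4C−4)+0.615/C = 1.1313
τ_max = K_W·8FD/(πd³) = 1.1313·201.72 = 228.21 MPa
τ_max > 212 MPa → exceeds allowable

(a) 10 coils; (b) NO, τ_max = 228 MPa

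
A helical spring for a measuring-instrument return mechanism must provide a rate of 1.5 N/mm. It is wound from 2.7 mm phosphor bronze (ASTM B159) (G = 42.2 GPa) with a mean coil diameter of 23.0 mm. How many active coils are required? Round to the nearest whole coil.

15

N_a = Gd⁴/(8D³k) = (42.2×10³ × 2.7⁴)/(8 × 23.0³ × 1.5)
    = 2.24268e+06 / 146004 = 15.36 → 15 coils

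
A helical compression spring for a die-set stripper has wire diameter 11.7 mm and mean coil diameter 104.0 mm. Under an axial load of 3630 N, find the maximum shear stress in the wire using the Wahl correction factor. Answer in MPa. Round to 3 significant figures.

699 MPa

Spring index C = D/d = 104.0/11.7 = 8.8889
K_W = (4C−1)/(4C−4) + 0.615/C = 34.556/31.556 + 0.0692 = 1.1643
τ₀ = 8FD/(πd³) = 8·3630·104.0/(π·11.7³) = 3.02016e+06/5031.6 = 600.24 MPa
τ_max = K·τ₀ = 1.1643 × 600.24 = 698.83 MPa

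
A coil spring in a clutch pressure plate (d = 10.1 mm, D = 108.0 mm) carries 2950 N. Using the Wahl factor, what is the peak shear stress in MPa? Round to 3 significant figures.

894 MPa

Spring index C = D/d = 108.0/10.1 = 10.6931
K_W = (4C−1)/(4C−4) + 0.615/C = 41.772/38.772 + 0.0575 = 1.1349
τ₀ = 8FD/(πd³) = 8·2950·108.0/(π·10.1³) = 2.5488e+06/3236.8 = 787.45 MPa
τ_max = K·τ₀ = 1.1349 × 787.45 = 893.67 MPa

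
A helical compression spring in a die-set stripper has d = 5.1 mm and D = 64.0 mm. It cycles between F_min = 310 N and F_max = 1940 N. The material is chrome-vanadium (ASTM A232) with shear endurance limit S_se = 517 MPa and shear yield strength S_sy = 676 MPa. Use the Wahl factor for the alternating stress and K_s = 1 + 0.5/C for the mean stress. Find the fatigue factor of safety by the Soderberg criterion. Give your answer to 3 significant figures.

0.233

C = D/d = 64.0/5.1 = 12.5490; K_W = (4C−1)/(4C−4)+0.615/C = 1.1139; K_s = 1+0.5/C = 1.0398
F_a = (F_max−F_min)/2 = 815 N; F_m = (F_max+F_min)/2 = 1125 N
τ_a = K_W·8F_aD/(πd³) = 1.1139 × 1001.3 = 1115.4 MPa
τ_m = K_s·8F_mD/(πd³) = 1.0398 × 1382.2 = 1437.2 MPa
Soderberg: 1/n_f = τ_a/S_se + τ_m/S_sy = 1115.4/517 + 1437.2/676 = 2.15745 + 2.12610 = 4.2836
n_f = 1/4.2836 = 0.2335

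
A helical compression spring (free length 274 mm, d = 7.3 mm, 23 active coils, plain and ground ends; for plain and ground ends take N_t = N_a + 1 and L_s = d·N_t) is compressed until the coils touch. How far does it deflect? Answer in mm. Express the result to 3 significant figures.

98.8 mm

N_t = 24; L_s = 7.3·24 = 175.2 mm
δ_solid = L₀ − L_s = 274 − 175.2 = 98.8 mm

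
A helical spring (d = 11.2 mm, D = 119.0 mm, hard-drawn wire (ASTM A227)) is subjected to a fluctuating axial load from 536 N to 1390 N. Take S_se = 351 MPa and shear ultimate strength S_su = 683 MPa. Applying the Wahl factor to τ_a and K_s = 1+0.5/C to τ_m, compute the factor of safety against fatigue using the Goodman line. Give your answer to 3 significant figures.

C = D/d = 119.0/11.2 = 10.6250; K_W = (4C−1)/(4C−4)+0.615/C = 1.1358; K_s = 1+0.5/C = 1.0471
F_a = (F_max−F_min)/2 = 427 N; F_m = (F_max+F_min)/2 = 963 N
τ_a = K_W·8F_aD/(πd³) = 1.1358 × 92.1 = 104.61 MPa
τ_m = K_s·8F_mD/(πd³) = 1.0471 × 207.71 = 217.49 MPa
Goodman: 1/n_f = τ_a/S_se + τ_m/S_su = 104.61/351 + 217.49/683 = 0.29803 + 0.31843 = 0.61646
n_f = 1/0.61646 = 1.622

1.62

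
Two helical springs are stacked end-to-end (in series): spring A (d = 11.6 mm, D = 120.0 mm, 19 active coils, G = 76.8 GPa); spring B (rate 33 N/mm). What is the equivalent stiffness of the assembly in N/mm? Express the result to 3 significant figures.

4.56 N/mm

k_A = Gd⁴/(8D³N_a) = (76.8×10³)(11.6⁴)/(8·120.0³·19) = 5.2943 N/mm
Series: 1/k_eq = 1/5.2943 + 1/33 = 0.21919; k_eq = 4.5623 N/mm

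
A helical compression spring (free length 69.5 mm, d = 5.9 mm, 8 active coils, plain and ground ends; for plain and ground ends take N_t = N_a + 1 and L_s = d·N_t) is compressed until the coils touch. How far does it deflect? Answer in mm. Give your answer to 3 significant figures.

N_t = 9; L_s = 5.9·9 = 53.1 mm
δ_solid = L₀ − L_s = 69.5 − 53.1 = 16.4 mm

16.4 mm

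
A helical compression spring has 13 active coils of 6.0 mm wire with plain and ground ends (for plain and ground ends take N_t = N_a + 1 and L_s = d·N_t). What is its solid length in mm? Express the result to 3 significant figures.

84.0 mm

plain and ground ends: N_t = N_a + 1 = 13 + 1 = 14
L_s = d·N_t = 6.0 × 14 = 84 mm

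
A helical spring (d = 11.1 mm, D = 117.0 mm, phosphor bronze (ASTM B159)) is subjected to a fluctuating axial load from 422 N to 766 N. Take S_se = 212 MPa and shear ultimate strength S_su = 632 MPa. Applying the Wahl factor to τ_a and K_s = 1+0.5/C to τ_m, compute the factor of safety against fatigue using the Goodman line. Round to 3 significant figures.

C = D/d = 117.0/11.1 = 10.5405; K_W = (4C−1)/(4C−4)+0.615/C = 1.1370; K_s = 1+0.5/C = 1.0474
F_a = (F_max−F_min)/2 = 172 N; F_m = (F_max+F_min)/2 = 594 N
τ_a = K_W·8F_aD/(πd³) = 1.1370 × 37.47 = 42.602 MPa
τ_m = K_s·8F_mD/(πd³) = 1.0474 × 129.4 = 135.54 MPa
Goodman: 1/n_f = τ_a/S_se + τ_m/S_su = 42.602/212 + 135.54/632 = 0.20095 + 0.21446 = 0.41542
n_f = 1/0.41542 = 2.407

2.41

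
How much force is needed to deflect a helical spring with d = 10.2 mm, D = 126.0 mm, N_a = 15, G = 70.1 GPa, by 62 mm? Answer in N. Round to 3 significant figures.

196 N

k = Gd⁴/(8D³N_a) = (70.1×10³)(10.2⁴)/(8·126.0³·15) = 3.161 N/mm
F = k·δ = 3.161 × 62 = 195.98 N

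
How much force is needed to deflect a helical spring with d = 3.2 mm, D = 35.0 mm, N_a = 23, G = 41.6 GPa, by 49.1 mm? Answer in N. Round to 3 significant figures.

k = Gd⁴/(8D³N_a) = (41.6×10³)(3.2⁴)/(8·35.0³·23) = 0.55293 N/mm
F = k·δ = 0.55293 × 49.1 = 27.149 N

27.1 N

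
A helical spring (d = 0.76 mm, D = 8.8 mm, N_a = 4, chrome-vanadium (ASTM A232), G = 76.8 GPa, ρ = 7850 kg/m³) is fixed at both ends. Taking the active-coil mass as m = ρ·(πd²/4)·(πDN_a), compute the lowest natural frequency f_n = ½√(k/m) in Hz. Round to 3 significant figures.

864 Hz

k = Gd⁴/(8D³N_a) = (76.8×10³)(0.76⁴)/(8·8.8³·4) = 1.1749 N/mm = 1174.9 N/m
Wire length L = πDN_a = π·8.8·4 = 110.58 mm
m = ρ·(πd²/4)·L = 7850 × 0.45365×10⁻⁶ m² × 0.11058 m = 0.0003938 kg
f_n = ½√(k/m) = 0.5·√(1174.9/0.0003938) = 0.5·√(2.9836e+06) = 863.65 Hz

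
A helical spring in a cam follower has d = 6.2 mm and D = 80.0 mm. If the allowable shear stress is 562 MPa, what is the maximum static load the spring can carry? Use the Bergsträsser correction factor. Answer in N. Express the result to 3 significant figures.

596 N

C = D/d = 80.0/6.2 = 12.9032
K_B = (4C+2)/(4C−3) = 53.613/48.613 = 1.1029
τ_max = K·8FD/(πd³) → F_max = τ_allow·πd³/(8DK)
F_max = 562·π·6.2³/(8·80.0·1.1029) = 4.2079e+05/705.83 = 596.16 N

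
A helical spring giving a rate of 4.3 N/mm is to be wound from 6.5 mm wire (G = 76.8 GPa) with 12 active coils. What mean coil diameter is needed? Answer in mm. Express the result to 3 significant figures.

D = (Gd⁴/(8N_a·k))^(1/3) = (76.8×10³·6.5⁴/(8·12·4.3))^(1/3)
  = (332105)^(1/3) = 69.2508 mm

69.3 mm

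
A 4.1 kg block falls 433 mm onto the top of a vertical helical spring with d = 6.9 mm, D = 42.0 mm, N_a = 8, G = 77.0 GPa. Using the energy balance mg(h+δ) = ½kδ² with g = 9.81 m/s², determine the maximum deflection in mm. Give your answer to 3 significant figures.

k = Gd⁴/(8D³N_a) = (77.0×10³)(6.9⁴)/(8·42.0³·8) = 36.809 N/mm
W = mg = 4.1 × 9.81 = 40.221 N
½kδ² − Wδ − Wh = 0 → δ = (W + √(W² + 2kWh))/k
δ = (40.221 + √(1617.7 + 1.28212e+06))/36.809 = (40.221 + 1133)/36.809 = 31.873 mm

31.9 mm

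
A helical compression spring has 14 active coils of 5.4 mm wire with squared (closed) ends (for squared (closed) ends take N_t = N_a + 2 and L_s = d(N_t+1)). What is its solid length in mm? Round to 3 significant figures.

91.8 mm

squared (closed) ends: N_t = N_a + 2 = 14 + 2 = 16
L_s = d·(N_t+1) = 5.4 × 17 = 91.8 mm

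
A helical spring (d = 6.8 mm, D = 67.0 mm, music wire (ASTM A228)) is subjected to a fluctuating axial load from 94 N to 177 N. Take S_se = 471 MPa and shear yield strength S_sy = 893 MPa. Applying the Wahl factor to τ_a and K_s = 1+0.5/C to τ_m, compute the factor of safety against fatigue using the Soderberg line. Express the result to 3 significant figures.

7.07

C = D/d = 67.0/6.8 = 9.8529; K_W = (4C−1)/(4C−4)+0.615/C = 1.1471; K_s = 1+0.5/C = 1.0507
F_a = (F_max−F_min)/2 = 41.5 N; F_m = (F_max+F_min)/2 = 135.5 N
τ_a = K_W·8F_aD/(πd³) = 1.1471 × 22.518 = 25.832 MPa
τ_m = K_s·8F_mD/(πd³) = 1.0507 × 73.524 = 77.255 MPa
Soderberg: 1/n_f = τ_a/S_se + τ_m/S_sy = 25.832/471 + 77.255/893 = 0.05484 + 0.08651 = 0.14136
n_f = 1/0.14136 = 7.074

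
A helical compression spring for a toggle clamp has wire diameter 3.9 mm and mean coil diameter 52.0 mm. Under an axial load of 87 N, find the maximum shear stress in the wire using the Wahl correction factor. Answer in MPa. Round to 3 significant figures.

Spring index C = D/d = 52.0/3.9 = 13.3333
K_W = (4C−1)/(4C−4) + 0.615/C = 52.333/49.333 + 0.0461 = 1.1069
τ₀ = 8FD/(πd³) = 8·87·52.0/(π·3.9³) = 36192/186.36 = 194.21 MPa
τ_max = K·τ₀ = 1.1069 × 194.21 = 214.98 MPa

215 MPa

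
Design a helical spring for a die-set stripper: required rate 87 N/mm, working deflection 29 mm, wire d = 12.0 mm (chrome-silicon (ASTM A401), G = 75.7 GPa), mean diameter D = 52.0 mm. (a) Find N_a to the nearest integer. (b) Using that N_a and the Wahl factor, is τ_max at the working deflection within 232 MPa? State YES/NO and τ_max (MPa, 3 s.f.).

N_a = Gd⁴/(8D³k) = (75.7×10³)(12.0⁴)/(8·52.0³·87) = 16.04 → N_a = 16
Actual rate k = Gd⁴/(8D³·16) = 87.217 N/mm
Working load F = kδ = 87.217·29 = 2529.3 N
C = 52.0/12.0 = 4.3333; K_W = (4C−1)/(4C−4)+0.615/C = 1.3669
τ_max = K_W·8FD/(πd³) = 1.3669·193.82 = 264.94 MPa
τ_max > 232 MPa → exceeds allowable

(a) 16 coils; (b) NO, τ_max = 265 MPa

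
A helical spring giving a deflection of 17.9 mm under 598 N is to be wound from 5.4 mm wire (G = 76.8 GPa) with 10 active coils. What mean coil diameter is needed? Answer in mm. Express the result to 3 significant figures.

Required rate k = F/δ = 598/17.9 = 33.408 N/mm
D = (Gd⁴/(8N_a·k))^(1/3) = (76.8×10³·5.4⁴/(8·10·33.408))^(1/3)
  = (24434.2)^(1/3) = 29.0179 mm

29.0 mm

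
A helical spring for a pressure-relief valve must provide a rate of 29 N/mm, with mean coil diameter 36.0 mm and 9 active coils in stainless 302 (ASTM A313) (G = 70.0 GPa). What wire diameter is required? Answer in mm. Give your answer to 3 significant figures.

6.11 mm

d = (8D³N_a·k / G)^(1/4) = (8·36.0³·9·29 / (70.0×10³))^0.25
  = (1391.7)^0.25 = 6.1078 mm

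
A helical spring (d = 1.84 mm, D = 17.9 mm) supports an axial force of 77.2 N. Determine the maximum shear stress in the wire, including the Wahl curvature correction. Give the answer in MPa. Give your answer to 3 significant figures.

649 MPa

Spring index C = D/d = 17.9/1.84 = 9.7283
K_W = (4C−1)/(4C−4) + 0.615/C = 37.913/34.913 + 0.0632 = 1.1491
τ₀ = 8FD/(πd³) = 8·77.2·17.9/(π·1.84³) = 11055/19.571 = 564.88 MPa
τ_max = K·τ₀ = 1.1491 × 564.88 = 649.13 MPa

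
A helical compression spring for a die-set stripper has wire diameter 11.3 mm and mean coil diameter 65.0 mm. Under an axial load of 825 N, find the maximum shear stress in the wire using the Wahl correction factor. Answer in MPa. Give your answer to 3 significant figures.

Spring index C = D/d = 65.0/11.3 = 5.7522
K_W = (4C−1)/(4C−4) + 0.615/C = 22.009/19.009 + 0.1069 = 1.2647
τ₀ = 8FD/(πd³) = 8·825·65.0/(π·11.3³) = 429000/4533 = 94.639 MPa
τ_max = K·τ₀ = 1.2647 × 94.639 = 119.69 MPa

120 MPa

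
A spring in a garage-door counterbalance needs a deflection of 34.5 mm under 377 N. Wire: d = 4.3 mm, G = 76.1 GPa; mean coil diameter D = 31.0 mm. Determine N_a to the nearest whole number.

Required rate k = F/δ = 377/34.5 = 10.928 N/mm
N_a = Gd⁴/(8D³k) = (76.1×10³ × 4.3⁴)/(8 × 31.0³ × 10.928)
    = 2.60171e+07 / 2.60434e+06 = 9.99 → 10 coils

10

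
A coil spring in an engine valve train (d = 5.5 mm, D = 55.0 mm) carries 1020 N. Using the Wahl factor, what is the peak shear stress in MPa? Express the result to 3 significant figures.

Spring index C = D/d = 55.0/5.5 = 10.0000
K_W = (4C−1)/(4C−4) + 0.615/C = 39.000/36.000 + 0.0615 = 1.1448
τ₀ = 8FD/(πd³) = 8·1020·55.0/(π·5.5³) = 448800/522.68 = 858.65 MPa
τ_max = K·τ₀ = 1.1448 × 858.65 = 983.01 MPa

983 MPa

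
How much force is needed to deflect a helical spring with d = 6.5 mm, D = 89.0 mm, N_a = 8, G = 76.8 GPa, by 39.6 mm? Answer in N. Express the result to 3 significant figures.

120 N

k = Gd⁴/(8D³N_a) = (76.8×10³)(6.5⁴)/(8·89.0³·8) = 3.0385 N/mm
F = k·δ = 3.0385 × 39.6 = 120.33 N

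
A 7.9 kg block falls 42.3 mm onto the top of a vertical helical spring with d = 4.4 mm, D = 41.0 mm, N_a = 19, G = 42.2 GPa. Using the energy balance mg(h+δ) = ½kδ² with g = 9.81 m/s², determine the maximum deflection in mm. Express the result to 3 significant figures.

k = Gd⁴/(8D³N_a) = (42.2×10³)(4.4⁴)/(8·41.0³·19) = 1.5098 N/mm
W = mg = 7.9 × 9.81 = 77.499 N
½kδ² − Wδ − Wh = 0 → δ = (W + √(W² + 2kWh))/k
δ = (77.499 + √(6006.1 + 9899.07))/1.5098 = (77.499 + 126.12)/1.5098 = 134.86 mm

135 mm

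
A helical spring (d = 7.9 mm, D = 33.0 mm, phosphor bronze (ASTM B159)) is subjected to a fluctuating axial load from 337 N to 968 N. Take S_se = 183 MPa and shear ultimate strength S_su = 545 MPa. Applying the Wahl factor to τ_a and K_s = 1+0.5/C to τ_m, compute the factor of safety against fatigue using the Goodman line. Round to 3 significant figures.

1.57

C = D/d = 33.0/7.9 = 4.1772; K_W = (4C−1)/(4C−4)+0.615/C = 1.3833; K_s = 1+0.5/C = 1.1197
F_a = (F_max−F_min)/2 = 315.5 N; F_m = (F_max+F_min)/2 = 652.5 N
τ_a = K_W·8F_aD/(πd³) = 1.3833 × 53.774 = 74.385 MPa
τ_m = K_s·8F_mD/(πd³) = 1.1197 × 111.21 = 124.52 MPa
Goodman: 1/n_f = τ_a/S_se + τ_m/S_su = 74.385/183 + 124.52/545 = 0.40647 + 0.22848 = 0.63496
n_f = 1/0.63496 = 1.575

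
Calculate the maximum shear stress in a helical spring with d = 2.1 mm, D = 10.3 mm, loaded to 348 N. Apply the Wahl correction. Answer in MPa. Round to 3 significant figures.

1300 MPa

Spring index C = D/d = 10.3/2.1 = 4.9048
K_W = (4C−1)/(4C−4) + 0.615/C = 18.619/15.619 + 0.1254 = 1.3175
τ₀ = 8FD/(πd³) = 8·348·10.3/(π·2.1³) = 28675.2/29.094 = 985.6 MPa
τ_max = K·τ₀ = 1.3175 × 985.6 = 1298.5 MPa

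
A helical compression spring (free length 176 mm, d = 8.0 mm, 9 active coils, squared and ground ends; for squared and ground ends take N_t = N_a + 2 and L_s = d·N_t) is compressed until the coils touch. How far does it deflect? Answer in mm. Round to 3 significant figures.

N_t = 11; L_s = 8.0·11 = 88 mm
δ_solid = L₀ − L_s = 176 − 88 = 88 mm

88.0 mm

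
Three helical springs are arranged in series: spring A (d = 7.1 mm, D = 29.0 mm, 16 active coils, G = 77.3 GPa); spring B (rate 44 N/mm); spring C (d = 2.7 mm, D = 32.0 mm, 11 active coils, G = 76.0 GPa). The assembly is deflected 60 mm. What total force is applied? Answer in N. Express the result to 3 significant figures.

79.7 N

k_A = Gd⁴/(8D³N_a) = (77.3×10³)(7.1⁴)/(8·29.0³·16) = 62.923 N/mm
k_C = Gd⁴/(8D³N_a) = (76.0×10³)(2.7⁴)/(8·32.0³·11) = 1.4007 N/mm
Series: 1/k_eq = 1/62.923 + 1/44 + 1/1.4007 = 0.75256; k_eq = 1.3288 N/mm
F = k_eq·δ = 1.3288·60 = 79.728 N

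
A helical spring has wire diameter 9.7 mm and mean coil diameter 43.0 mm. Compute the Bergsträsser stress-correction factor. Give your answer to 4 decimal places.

C = D/d = 43.0/9.7 = 4.4330
K_B = (4C+2)/(4C−3) = 19.732/14.732 = 1.3394

1.3394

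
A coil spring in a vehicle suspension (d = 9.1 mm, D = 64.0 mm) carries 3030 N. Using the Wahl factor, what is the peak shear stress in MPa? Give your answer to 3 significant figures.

794 MPa

Spring index C = D/d = 64.0/9.1 = 7.0330
K_W = (4C−1)/(4C−4) + 0.615/C = 27.132/24.132 + 0.0874 = 1.2118
τ₀ = 8FD/(πd³) = 8·3030·64.0/(π·9.1³) = 1.55136e+06/2367.4 = 655.3 MPa
τ_max = K·τ₀ = 1.2118 × 655.3 = 794.06 MPa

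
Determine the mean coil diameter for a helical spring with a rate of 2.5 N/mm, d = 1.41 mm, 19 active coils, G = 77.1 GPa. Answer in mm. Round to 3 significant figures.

D = (Gd⁴/(8N_a·k))^(1/3) = (77.1×10³·1.41⁴/(8·19·2.5))^(1/3)
  = (801.95)^(1/3) = 9.2907 mm

9.29 mm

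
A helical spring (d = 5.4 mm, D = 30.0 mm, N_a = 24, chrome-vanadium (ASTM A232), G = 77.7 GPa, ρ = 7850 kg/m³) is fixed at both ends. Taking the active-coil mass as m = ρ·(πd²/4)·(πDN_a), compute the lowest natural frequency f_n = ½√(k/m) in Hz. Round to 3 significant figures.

88.5 Hz

k = Gd⁴/(8D³N_a) = (77.7×10³)(5.4⁴)/(8·30.0³·24) = 12.745 N/mm = 12745 N/m
Wire length L = πDN_a = π·30.0·24 = 2261.9 mm
m = ρ·(πd²/4)·L = 7850 × 22.902×10⁻⁶ m² × 2.2619 m = 0.40666 kg
f_n = ½√(k/m) = 0.5·√(12745/0.40666) = 0.5·√(31340) = 88.516 Hz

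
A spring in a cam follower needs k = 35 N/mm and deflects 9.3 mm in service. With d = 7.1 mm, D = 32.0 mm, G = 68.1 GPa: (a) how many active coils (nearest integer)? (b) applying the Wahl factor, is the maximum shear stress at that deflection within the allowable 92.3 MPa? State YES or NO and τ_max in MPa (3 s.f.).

(a) 19 coils; (b) NO, τ_max = 99.3 MPa

N_a = Gd⁴/(8D³k) = (68.1×10³)(7.1⁴)/(8·32.0³·35) = 18.86 → N_a = 19
Actual rate k = Gd⁴/(8D³·19) = 34.745 N/mm
Working load F = kδ = 34.745·9.3 = 323.12 N
C = 32.0/7.1 = 4.5070; K_W = (4C−1)/(4C−4)+0.615/C = 1.3503
τ_max = K_W·8FD/(πd³) = 1.3503·73.567 = 99.339 MPa
τ_max > 92.3 MPa → exceeds allowable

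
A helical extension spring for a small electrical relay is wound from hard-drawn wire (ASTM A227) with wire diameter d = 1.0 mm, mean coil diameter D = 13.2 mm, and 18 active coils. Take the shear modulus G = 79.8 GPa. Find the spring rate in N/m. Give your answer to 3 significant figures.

k = Gd⁴/(8D³N_a) = (79.8×10³ × 1.0⁴) / (8 × 13.2³ × 18)
  = 79800 / 331195 = 0.24095 N/mm = 240.95 N/m

241 N/m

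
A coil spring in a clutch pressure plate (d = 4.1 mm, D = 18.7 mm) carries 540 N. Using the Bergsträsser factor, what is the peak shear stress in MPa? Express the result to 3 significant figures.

495 MPa

Spring index C = D/d = 18.7/4.1 = 4.5610
K_B = (4C+2)/(4C−3) = 20.244/15.244 = 1.3280
τ₀ = 8FD/(πd³) = 8·540·18.7/(π·4.1³) = 80784/216.52 = 373.1 MPa
τ_max = K·τ₀ = 1.3280 × 373.1 = 495.48 MPa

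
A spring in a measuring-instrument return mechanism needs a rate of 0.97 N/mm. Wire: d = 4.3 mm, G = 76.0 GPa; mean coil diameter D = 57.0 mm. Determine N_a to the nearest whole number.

18

N_a = Gd⁴/(8D³k) = (76.0×10³ × 4.3⁴)/(8 × 57.0³ × 0.97)
    = 2.59829e+07 / 1.4371e+06 = 18.08 → 18 coils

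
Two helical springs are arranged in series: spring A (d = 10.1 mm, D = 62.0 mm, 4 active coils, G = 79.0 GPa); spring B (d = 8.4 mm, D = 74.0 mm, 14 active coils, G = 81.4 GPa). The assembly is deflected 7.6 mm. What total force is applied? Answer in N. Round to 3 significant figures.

62.7 N

k_A = Gd⁴/(8D³N_a) = (79.0×10³)(10.1⁴)/(8·62.0³·4) = 107.79 N/mm
k_B = Gd⁴/(8D³N_a) = (81.4×10³)(8.4⁴)/(8·74.0³·14) = 8.9295 N/mm
Series: 1/k_eq = 1/107.79 + 1/8.9295 = 0.12127; k_eq = 8.2464 N/mm
F = k_eq·δ = 8.2464·7.6 = 62.673 N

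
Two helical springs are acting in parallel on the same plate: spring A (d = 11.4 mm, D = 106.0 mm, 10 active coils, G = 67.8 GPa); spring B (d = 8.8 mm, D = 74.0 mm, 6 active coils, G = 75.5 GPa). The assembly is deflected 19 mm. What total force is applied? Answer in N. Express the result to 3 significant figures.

k_A = Gd⁴/(8D³N_a) = (67.8×10³)(11.4⁴)/(8·106.0³·10) = 12.018 N/mm
k_B = Gd⁴/(8D³N_a) = (75.5×10³)(8.8⁴)/(8·74.0³·6) = 23.278 N/mm
Parallel: k_eq = 12.018 + 23.278 = 35.296 N/mm
F = k_eq·δ = 35.296·19 = 670.62 N

671 N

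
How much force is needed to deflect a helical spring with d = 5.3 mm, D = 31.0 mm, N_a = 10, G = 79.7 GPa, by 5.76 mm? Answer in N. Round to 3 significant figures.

k = Gd⁴/(8D³N_a) = (79.7×10³)(5.3⁴)/(8·31.0³·10) = 26.387 N/mm
F = k·δ = 26.387 × 5.76 = 151.99 N

152 N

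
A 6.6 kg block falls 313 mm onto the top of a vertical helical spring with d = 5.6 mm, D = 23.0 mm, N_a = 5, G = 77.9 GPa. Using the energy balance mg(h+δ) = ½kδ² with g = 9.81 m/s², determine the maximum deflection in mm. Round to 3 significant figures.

k = Gd⁴/(8D³N_a) = (77.9×10³)(5.6⁴)/(8·23.0³·5) = 157.41 N/mm
W = mg = 6.6 × 9.81 = 64.746 N
½kδ² − Wδ − Wh = 0 → δ = (W + √(W² + 2kWh))/k
δ = (64.746 + √(4192 + 6.38019e+06))/157.41 = (64.746 + 2526.7)/157.41 = 16.463 mm

16.5 mm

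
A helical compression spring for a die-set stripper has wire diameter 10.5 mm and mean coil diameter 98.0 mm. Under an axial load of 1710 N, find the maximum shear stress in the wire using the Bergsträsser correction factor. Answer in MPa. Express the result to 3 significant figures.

Spring index C = D/d = 98.0/10.5 = 9.3333
K_B = (4C+2)/(4C−3) = 39.333/34.333 = 1.1456
τ₀ = 8FD/(πd³) = 8·1710·98.0/(π·10.5³) = 1.34064e+06/3636.8 = 368.63 MPa
τ_max = K·τ₀ = 1.1456 × 368.63 = 422.32 MPa

422 MPa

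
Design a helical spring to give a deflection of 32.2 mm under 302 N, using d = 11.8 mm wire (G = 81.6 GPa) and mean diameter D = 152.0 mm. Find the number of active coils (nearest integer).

6

Required rate k = F/δ = 302/32.2 = 9.3789 N/mm
N_a = Gd⁴/(8D³k) = (81.6×10³ × 11.8⁴)/(8 × 152.0³ × 9.3789)
    = 1.58204e+09 / 2.63495e+08 = 6.004 → 6 coils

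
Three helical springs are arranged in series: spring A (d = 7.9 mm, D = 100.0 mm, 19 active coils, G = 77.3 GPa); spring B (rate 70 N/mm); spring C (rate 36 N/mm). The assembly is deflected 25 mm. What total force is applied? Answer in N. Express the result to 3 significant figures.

45.7 N

k_A = Gd⁴/(8D³N_a) = (77.3×10³)(7.9⁴)/(8·100.0³·19) = 1.9808 N/mm
Series: 1/k_eq = 1/1.9808 + 1/70 + 1/36 = 0.54691; k_eq = 1.8285 N/mm
F = k_eq·δ = 1.8285·25 = 45.712 N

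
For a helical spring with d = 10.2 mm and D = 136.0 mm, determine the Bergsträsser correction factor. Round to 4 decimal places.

1.0993

C = D/d = 136.0/10.2 = 13.3333
K_B = (4C+2)/(4C−3) = 55.333/50.333 = 1.0993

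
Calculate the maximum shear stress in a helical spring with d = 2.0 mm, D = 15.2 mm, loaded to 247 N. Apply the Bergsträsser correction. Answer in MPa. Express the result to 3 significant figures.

1410 MPa

Spring index C = D/d = 15.2/2.0 = 7.6000
K_B = (4C+2)/(4C−3) = 32.400/27.400 = 1.1825
τ₀ = 8FD/(πd³) = 8·247·15.2/(π·2.0³) = 30035.2/25.133 = 1195.1 MPa
τ_max = K·τ₀ = 1.1825 × 1195.1 = 1413.1 MPa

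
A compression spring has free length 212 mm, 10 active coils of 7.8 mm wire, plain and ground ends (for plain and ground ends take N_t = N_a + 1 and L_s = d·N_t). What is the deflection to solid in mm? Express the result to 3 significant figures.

N_t = 11; L_s = 7.8·11 = 85.8 mm
δ_solid = L₀ − L_s = 212 − 85.8 = 126.2 mm

126 mm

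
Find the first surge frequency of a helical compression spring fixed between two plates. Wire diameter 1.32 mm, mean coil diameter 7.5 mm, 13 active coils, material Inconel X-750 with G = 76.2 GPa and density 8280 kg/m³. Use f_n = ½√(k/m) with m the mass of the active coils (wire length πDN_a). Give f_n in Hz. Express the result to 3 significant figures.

k = Gd⁴/(8D³N_a) = (76.2×10³)(1.32⁴)/(8·7.5³·13) = 5.2727 N/mm = 5272.7 N/m
Wire length L = πDN_a = π·7.5·13 = 306.31 mm
m = ρ·(πd²/4)·L = 8280 × 1.3685×10⁻⁶ m² × 0.30631 m = 0.0034707 kg
f_n = ½√(k/m) = 0.5·√(5272.7/0.0034707) = 0.5·√(1.5192e+06) = 616.28 Hz

616 Hz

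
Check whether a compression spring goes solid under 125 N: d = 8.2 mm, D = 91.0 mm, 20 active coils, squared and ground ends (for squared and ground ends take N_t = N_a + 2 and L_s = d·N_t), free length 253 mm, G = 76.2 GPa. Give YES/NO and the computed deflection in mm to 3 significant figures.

k = Gd⁴/(8D³N_a) = (76.2×10³)(8.2⁴)/(8·91.0³·20) = 2.8574 N/mm
N_t = 22; L_s = 8.2·22 = 180.4 mm; δ_solid = L₀ − L_s = 253 − 180.4 = 72.6 mm
δ = F/k = 125/2.8574 = 43.747 mm
δ < δ_solid → spring does not go solid

NO, δ = 43.7 mm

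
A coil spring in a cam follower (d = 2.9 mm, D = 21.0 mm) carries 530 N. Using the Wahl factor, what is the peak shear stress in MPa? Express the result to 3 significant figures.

1400 MPa

Spring index C = D/d = 21.0/2.9 = 7.2414
K_W = (4C−1)/(4C−4) + 0.615/C = 27.966/24.966 + 0.0849 = 1.2051
τ₀ = 8FD/(πd³) = 8·530·21.0/(π·2.9³) = 89040/76.62 = 1162.1 MPa
τ_max = K·τ₀ = 1.2051 × 1162.1 = 1400.4 MPa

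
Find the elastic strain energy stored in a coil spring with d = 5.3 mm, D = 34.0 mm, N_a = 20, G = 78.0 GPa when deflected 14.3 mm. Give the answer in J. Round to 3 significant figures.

k = Gd⁴/(8D³N_a) = (78.0×10³)(5.3⁴)/(8·34.0³·20) = 9.7868 N/mm
U = ½kδ² = 0.5 × 9.7868 × 14.3² = 1000.7 N·mm = 1.0007 J

1.00 J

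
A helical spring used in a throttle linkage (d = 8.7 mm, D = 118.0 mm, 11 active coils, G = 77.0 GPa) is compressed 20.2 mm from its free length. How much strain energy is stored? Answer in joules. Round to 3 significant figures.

0.622 J

k = Gd⁴/(8D³N_a) = (77.0×10³)(8.7⁴)/(8·118.0³·11) = 3.051 N/mm
U = ½kδ² = 0.5 × 3.051 × 20.2² = 622.46 N·mm = 0.62246 J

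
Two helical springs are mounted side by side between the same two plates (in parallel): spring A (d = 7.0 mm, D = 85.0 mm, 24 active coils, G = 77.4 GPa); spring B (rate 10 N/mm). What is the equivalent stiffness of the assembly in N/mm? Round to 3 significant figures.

k_A = Gd⁴/(8D³N_a) = (77.4×10³)(7.0⁴)/(8·85.0³·24) = 1.5761 N/mm
Parallel: k_eq = 1.5761 + 10 = 11.576 N/mm

11.6 N/mm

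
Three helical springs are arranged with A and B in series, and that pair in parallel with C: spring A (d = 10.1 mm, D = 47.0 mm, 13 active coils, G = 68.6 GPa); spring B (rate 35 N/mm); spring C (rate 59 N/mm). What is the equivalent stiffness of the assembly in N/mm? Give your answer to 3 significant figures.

81.9 N/mm

k_A = Gd⁴/(8D³N_a) = (68.6×10³)(10.1⁴)/(8·47.0³·13) = 66.112 N/mm
Springs A,B series: k_AB = 1/(1/66.112+1/35) = 22.885 N/mm; parallel with C: k_eq = 22.885+59 = 81.885 N/mm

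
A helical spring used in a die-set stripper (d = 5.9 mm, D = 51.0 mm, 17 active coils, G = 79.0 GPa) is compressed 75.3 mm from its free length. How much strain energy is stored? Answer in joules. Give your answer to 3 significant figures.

15.0 J

k = Gd⁴/(8D³N_a) = (79.0×10³)(5.9⁴)/(8·51.0³·17) = 5.3062 N/mm
U = ½kδ² = 0.5 × 5.3062 × 75.3² = 15043 N·mm = 15.043 J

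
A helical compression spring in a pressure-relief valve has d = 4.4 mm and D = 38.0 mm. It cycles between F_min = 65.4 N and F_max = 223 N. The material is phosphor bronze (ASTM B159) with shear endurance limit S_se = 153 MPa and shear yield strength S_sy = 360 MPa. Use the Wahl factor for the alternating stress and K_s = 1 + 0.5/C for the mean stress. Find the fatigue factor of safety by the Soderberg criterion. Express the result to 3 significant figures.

0.858

C = D/d = 38.0/4.4 = 8.6364; K_W = (4C−1)/(4C−4)+0.615/C = 1.1694; K_s = 1+0.5/C = 1.0579
F_a = (F_max−F_min)/2 = 78.8 N; F_m = (F_max+F_min)/2 = 144.2 N
τ_a = K_W·8F_aD/(πd³) = 1.1694 × 89.514 = 104.68 MPa
τ_m = K_s·8F_mD/(πd³) = 1.0579 × 163.81 = 173.29 MPa
Soderberg: 1/n_f = τ_a/S_se + τ_m/S_sy = 104.68/153 + 173.29/360 = 0.68418 + 0.48136 = 1.1655
n_f = 1/1.1655 = 0.858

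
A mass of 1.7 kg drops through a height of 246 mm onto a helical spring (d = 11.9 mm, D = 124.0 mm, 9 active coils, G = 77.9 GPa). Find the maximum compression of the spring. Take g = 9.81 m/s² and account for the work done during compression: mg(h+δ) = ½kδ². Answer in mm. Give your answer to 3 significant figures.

k = Gd⁴/(8D³N_a) = (77.9×10³)(11.9⁴)/(8·124.0³·9) = 11.38 N/mm
W = mg = 1.7 × 9.81 = 16.677 N
½kδ² − Wδ − Wh = 0 → δ = (W + √(W² + 2kWh))/k
δ = (16.677 + √(278.12 + 93370.7))/11.38 = (16.677 + 306.02)/11.38 = 28.358 mm

28.4 mm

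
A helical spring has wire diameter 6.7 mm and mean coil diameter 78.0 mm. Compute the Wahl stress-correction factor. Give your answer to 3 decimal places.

C = D/d = 78.0/6.7 = 11.6418
K_W = (4C−1)/(4C−4) + 0.615/C = 45.567/42.567 + 0.0528 = 1.1233

1.123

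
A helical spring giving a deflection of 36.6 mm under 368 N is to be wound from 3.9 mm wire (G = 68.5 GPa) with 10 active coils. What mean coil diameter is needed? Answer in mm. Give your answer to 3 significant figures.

27.0 mm

Required rate k = F/δ = 368/36.6 = 10.055 N/mm
D = (Gd⁴/(8N_a·k))^(1/3) = (68.5×10³·3.9⁴/(8·10·10.055))^(1/3)
  = (19701.2)^(1/3) = 27.0083 mm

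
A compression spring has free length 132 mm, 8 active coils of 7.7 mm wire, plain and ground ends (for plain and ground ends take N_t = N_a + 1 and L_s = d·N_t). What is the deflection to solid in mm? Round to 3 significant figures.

62.7 mm

N_t = 9; L_s = 7.7·9 = 69.3 mm
δ_solid = L₀ − L_s = 132 − 69.3 = 62.7 mm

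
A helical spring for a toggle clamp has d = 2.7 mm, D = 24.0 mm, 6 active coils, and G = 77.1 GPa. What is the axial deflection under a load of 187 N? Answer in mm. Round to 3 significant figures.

30.3 mm

k = Gd⁴/(8D³N_a) = (77.1×10³)(2.7⁴)/(8·24.0³·6) = 6.175 N/mm
δ = F/k = 187 / 6.175 = 30.284 mm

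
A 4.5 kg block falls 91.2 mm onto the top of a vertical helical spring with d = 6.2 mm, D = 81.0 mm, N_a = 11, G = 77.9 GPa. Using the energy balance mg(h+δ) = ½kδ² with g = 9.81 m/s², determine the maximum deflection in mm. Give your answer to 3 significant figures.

k = Gd⁴/(8D³N_a) = (77.9×10³)(6.2⁴)/(8·81.0³·11) = 2.4613 N/mm
W = mg = 4.5 × 9.81 = 44.145 N
½kδ² − Wδ − Wh = 0 → δ = (W + √(W² + 2kWh))/k
δ = (44.145 + √(1948.8 + 19818.6))/2.4613 = (44.145 + 147.54)/2.4613 = 77.878 mm

77.9 mm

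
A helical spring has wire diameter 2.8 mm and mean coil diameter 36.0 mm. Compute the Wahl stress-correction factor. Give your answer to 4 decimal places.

1.1111

C = D/d = 36.0/2.8 = 12.8571
K_W = (4C−1)/(4C−4) + 0.615/C = 50.429/47.429 + 0.0478 = 1.1111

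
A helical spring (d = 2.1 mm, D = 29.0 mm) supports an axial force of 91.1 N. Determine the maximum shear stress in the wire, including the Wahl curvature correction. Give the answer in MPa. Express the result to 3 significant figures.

801 MPa

Spring index C = D/d = 29.0/2.1 = 13.8095
K_W = (4C−1)/(4C−4) + 0.615/C = 54.238/51.238 + 0.0445 = 1.1031
τ₀ = 8FD/(πd³) = 8·91.1·29.0/(π·2.1³) = 21135.2/29.094 = 726.44 MPa
τ_max = K·τ₀ = 1.1031 × 726.44 = 801.32 MPa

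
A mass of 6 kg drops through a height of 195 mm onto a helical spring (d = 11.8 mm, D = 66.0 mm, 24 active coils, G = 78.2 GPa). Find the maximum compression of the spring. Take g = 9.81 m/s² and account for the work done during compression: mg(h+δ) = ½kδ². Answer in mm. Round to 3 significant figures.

k = Gd⁴/(8D³N_a) = (78.2×10³)(11.8⁴)/(8·66.0³·24) = 27.466 N/mm
W = mg = 6 × 9.81 = 58.86 N
½kδ² − Wδ − Wh = 0 → δ = (W + √(W² + 2kWh))/k
δ = (58.86 + √(3464.5 + 630502))/27.466 = (58.86 + 796.22)/27.466 = 31.132 mm

31.1 mm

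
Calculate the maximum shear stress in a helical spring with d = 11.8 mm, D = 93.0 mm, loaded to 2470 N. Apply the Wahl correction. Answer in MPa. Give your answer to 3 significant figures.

Spring index C = D/d = 93.0/11.8 = 7.8814
K_W = (4C−1)/(4C−4) + 0.615/C = 30.525/27.525 + 0.0780 = 1.1870
τ₀ = 8FD/(πd³) = 8·2470·93.0/(π·11.8³) = 1.83768e+06/5161.7 = 356.02 MPa
τ_max = K·τ₀ = 1.1870 × 356.02 = 422.6 MPa

423 MPa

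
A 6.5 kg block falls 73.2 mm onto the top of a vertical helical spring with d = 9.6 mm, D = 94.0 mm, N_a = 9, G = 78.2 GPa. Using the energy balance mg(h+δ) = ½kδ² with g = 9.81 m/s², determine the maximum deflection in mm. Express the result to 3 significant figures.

35.3 mm

k = Gd⁴/(8D³N_a) = (78.2×10³)(9.6⁴)/(8·94.0³·9) = 11.106 N/mm
W = mg = 6.5 × 9.81 = 63.765 N
½kδ² − Wδ − Wh = 0 → δ = (W + √(W² + 2kWh))/k
δ = (63.765 + √(4066 + 103681))/11.106 = (63.765 + 328.25)/11.106 = 35.296 mm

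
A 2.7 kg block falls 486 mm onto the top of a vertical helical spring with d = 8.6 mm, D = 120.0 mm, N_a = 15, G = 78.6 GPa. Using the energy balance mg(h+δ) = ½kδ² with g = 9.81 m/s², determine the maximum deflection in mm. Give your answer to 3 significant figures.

125 mm

k = Gd⁴/(8D³N_a) = (78.6×10³)(8.6⁴)/(8·120.0³·15) = 2.0734 N/mm
W = mg = 2.7 × 9.81 = 26.487 N
½kδ² − Wδ − Wh = 0 → δ = (W + √(W² + 2kWh))/k
δ = (26.487 + √(701.56 + 53381.5))/2.0734 = (26.487 + 232.56)/2.0734 = 124.93 mm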